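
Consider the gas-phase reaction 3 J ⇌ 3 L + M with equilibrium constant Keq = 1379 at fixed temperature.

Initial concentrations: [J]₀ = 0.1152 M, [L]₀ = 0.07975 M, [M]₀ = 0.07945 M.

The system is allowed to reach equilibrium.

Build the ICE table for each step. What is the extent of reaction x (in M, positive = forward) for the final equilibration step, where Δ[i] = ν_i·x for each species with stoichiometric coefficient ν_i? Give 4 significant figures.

Q₀ = 0.02636 vs Keq = 1379 ⇒ Q<K, forward
Step 1:
                  J         L         M
  I          0.1152   0.07975   0.07945
  C          -0.107     0.107   0.03568
  E        0.008164    0.1868    0.1151
  solve Keq expr → x = 0.03568; check Q = 1379

x = 0.03568 M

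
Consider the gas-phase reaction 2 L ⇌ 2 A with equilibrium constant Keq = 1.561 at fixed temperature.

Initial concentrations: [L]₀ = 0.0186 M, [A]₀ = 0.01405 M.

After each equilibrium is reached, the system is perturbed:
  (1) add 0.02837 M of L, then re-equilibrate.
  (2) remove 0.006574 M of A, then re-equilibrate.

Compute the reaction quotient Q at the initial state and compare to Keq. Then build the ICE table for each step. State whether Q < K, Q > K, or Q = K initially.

Q₀ = 0.5706; Q < K (proceeds forward)

Q₀ = 0.5706 vs Keq = 1.561 ⇒ Q<K, forward
Step 1:
                  L         A
  Initial    0.0186   0.01405
  Change  -0.004085  0.004085
  Equil     0.01451   0.01814
  solve Keq expr → x = 0.002043; check Q = 1.561
Then add 0.02837 M of L.
Step 2:
                  L         A
  Initial   0.04288   0.01814
  Change   -0.01576   0.01576
  Equil     0.02713   0.03389
  solve Keq expr → x = 0.007879; check Q = 1.561
Then remove 0.006574 M of A.
Step 3:
                  L         A
  Initial   0.02713   0.02732
  Change  -0.002923  0.002923
  Equil      0.0242   0.03024
  solve Keq expr → x = 0.001461; check Q = 1.561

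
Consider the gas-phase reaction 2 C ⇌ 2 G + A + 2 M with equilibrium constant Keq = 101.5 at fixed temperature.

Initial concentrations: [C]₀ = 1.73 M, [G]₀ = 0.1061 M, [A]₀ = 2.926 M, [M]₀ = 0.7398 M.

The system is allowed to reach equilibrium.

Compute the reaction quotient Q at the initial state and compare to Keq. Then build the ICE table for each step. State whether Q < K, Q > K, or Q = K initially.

Q₀ = 0.006023; Q < K (proceeds forward)

Q₀ = 0.006023 vs Keq = 101.5 ⇒ Q<K, forward
Step 1:
                  C         G         A         M
  Initial      1.73    0.1061     2.926    0.7398
  Change     -1.235     1.235    0.6175     1.235
  Equil      0.4949     1.341     3.544     1.975
  solve Keq expr → x = 0.6175; check Q = 101.5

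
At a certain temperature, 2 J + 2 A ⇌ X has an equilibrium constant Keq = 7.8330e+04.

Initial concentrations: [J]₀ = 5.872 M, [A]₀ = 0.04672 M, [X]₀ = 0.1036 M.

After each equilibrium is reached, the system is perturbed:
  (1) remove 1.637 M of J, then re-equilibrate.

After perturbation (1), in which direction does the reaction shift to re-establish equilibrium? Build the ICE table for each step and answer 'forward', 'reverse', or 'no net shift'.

Direction: reverse

Q₀ = 1.377 vs Keq = 7.8330e+04 ⇒ Q<K, forward
Step 1:
                    J           A           X
  Initial       5.872     0.04672      0.1036
  Change      -0.0465     -0.0465     0.02325
  Equil         5.825  2.1845e-04      0.1269
  solve Keq expr → x = 0.02325; check Q = 7.8330e+04
Then remove 1.637 M of J.
Step 2:
                    J           A           X
  Initial       4.188  2.1845e-04      0.1269
  Change   8.5319e-05  8.5319e-05 -4.2660e-05
  Equil         4.189  3.0377e-04      0.1268
  solve Keq expr → x = -4.2660e-05; check Q = 7.8330e+04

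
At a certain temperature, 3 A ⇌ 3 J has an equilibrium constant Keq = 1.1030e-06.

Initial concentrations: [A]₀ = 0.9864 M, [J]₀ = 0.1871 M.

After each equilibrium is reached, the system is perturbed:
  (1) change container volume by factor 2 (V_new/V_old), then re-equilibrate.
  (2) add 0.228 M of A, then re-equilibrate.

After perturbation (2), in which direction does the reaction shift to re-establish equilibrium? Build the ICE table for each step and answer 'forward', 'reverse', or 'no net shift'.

Q₀ = 0.006824 vs Keq = 1.1030e-06 ⇒ Q>K, reverse
Step 1:
                    A           J
  init         0.9864      0.1871
  Δ            0.1751     -0.1751
  eq            1.161       0.012
  solve Keq expr → x = -0.05837; check Q = 1.1030e-06
Then change container volume by factor 2 (V_new/V_old).
Step 2:
                    A           J
  init         0.5807       0.006
  Δ                 0           0
  eq           0.5807       0.006
  solve Keq expr → x = 0; check Q = 1.1030e-06
Then add 0.228 M of A.
Step 3:
                    A           J
  init         0.8087       0.006
  Δ         -0.002332    0.002332
  eq           0.8064    0.008332
  solve Keq expr → x = 7.7722e-04; check Q = 1.1030e-06

Direction: forward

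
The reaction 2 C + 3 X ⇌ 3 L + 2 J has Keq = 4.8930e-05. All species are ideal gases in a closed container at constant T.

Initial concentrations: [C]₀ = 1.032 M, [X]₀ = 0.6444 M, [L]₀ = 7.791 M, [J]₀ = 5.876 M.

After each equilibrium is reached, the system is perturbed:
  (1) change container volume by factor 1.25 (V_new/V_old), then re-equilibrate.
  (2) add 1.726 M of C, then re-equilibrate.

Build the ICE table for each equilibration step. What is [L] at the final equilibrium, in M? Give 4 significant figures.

[L]_eq = 0.7293 M

Q₀ = 5.7295e+04 vs Keq = 4.8930e-05 ⇒ Q>K, reverse
Step 1:
                    C           X           L           J
  I             1.032      0.6444       7.791       5.876
  C             4.669       7.004      -7.004      -4.669
  E             5.701       7.648      0.7875       1.207
  solve Keq expr → x = -2.335; check Q = 4.8930e-05
Then change container volume by factor 1.25 (V_new/V_old).
Step 2:
                    C           X           L           J
  I             4.561       6.118        0.63      0.9656
  C                 0           0           0           0
  E             4.561       6.118        0.63      0.9656
  solve Keq expr → x = 0; check Q = 4.8930e-05
Then add 1.726 M of C.
Step 3:
                    C           X           L           J
  I             6.287       6.118        0.63      0.9656
  C          -0.06619    -0.09929     0.09929     0.06619
  E             6.221       6.019      0.7293       1.032
  solve Keq expr → x = 0.0331; check Q = 4.8930e-05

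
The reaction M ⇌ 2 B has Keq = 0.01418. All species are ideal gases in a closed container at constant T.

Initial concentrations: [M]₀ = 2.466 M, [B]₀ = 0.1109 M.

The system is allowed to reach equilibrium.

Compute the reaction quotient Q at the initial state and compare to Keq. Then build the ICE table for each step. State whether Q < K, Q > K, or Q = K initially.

Q₀ = 0.004987 vs Keq = 0.01418 ⇒ Q<K, forward
Step 1:
                    M           B
  Initial       2.466      0.1109
  Change     -0.03734     0.07468
  Equil         2.429      0.1856
  solve Keq expr → x = 0.03734; check Q = 0.01418

Q₀ = 0.004987; Q < K (proceeds forward)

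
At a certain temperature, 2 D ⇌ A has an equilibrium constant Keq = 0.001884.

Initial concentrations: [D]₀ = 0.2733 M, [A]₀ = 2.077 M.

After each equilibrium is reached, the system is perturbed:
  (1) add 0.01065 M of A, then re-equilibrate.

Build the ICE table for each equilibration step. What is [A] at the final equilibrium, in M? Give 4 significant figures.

Q₀ = 27.81 vs Keq = 0.001884 ⇒ Q>K, reverse
Step 1:
                  D         A
  init       0.2733     2.077
  Δ           4.083    -2.041
  eq          4.356   0.03575
  solve Keq expr → x = -2.041; check Q = 0.001884
Then add 0.01065 M of A.
Step 2:
                  D         A
  init        4.356    0.0464
  Δ         0.02062  -0.01031
  eq          4.376   0.03608
  solve Keq expr → x = -0.01031; check Q = 0.001884

[A]_eq = 0.03608 M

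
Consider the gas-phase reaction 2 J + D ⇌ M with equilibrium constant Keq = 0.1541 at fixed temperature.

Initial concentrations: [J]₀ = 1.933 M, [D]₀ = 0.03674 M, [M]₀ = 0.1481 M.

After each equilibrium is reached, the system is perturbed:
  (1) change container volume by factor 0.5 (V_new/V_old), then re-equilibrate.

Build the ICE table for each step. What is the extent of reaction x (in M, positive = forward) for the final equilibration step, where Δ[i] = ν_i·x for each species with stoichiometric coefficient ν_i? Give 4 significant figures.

x = 0.1126 M

Q₀ = 1.079 vs Keq = 0.1541 ⇒ Q>K, reverse
Step 1:
                  J         D         M
  I           1.933   0.03674    0.1481
  C          0.1482   0.07411  -0.07411
  E           2.081    0.1108   0.07399
  solve Keq expr → x = -0.07411; check Q = 0.1541
Then change container volume by factor 0.5 (V_new/V_old).
Step 2:
                  J         D         M
  I           4.162    0.2217     0.148
  C         -0.2252   -0.1126    0.1126
  E           3.937    0.1091    0.2606
  solve Keq expr → x = 0.1126; check Q = 0.1541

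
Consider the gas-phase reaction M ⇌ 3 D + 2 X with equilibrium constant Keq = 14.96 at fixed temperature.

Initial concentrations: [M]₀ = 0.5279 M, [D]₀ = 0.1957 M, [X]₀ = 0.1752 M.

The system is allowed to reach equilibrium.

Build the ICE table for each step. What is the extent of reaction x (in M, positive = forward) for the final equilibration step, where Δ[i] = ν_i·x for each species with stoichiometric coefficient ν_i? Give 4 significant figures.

Q₀ = 4.3580e-04 vs Keq = 14.96 ⇒ Q<K, forward
Step 1:
                  M         D         X
  init       0.5279    0.1957    0.1752
  Δ         -0.3834      1.15    0.7667
  eq         0.1445     1.346    0.9419
  solve Keq expr → x = 0.3834; check Q = 14.96

x = 0.3834 M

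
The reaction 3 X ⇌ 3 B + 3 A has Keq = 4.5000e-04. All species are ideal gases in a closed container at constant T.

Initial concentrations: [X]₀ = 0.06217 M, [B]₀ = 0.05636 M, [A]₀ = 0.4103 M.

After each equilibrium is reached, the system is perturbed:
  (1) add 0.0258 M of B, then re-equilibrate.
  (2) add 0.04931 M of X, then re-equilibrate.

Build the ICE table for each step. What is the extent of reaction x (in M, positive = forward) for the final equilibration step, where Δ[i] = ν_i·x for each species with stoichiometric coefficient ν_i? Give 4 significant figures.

Q₀ = 0.05146 vs Keq = 4.5000e-04 ⇒ Q>K, reverse
Step 1:
                  X         B         A
  init      0.06217   0.05636    0.4103
  Δ         0.03621  -0.03621  -0.03621
  eq        0.09838   0.02015    0.3741
  solve Keq expr → x = -0.01207; check Q = 4.5000e-04
Then add 0.0258 M of B.
Step 2:
                  X         B         A
  init      0.09838   0.04595    0.3741
  Δ         0.02026  -0.02026  -0.02026
  eq         0.1186   0.02569    0.3538
  solve Keq expr → x = -0.006753; check Q = 4.5000e-04
Then add 0.04931 M of X.
Step 3:
                  X         B         A
  init       0.1679   0.02569    0.3538
  Δ       -0.008138  0.008138  0.008138
  eq         0.1598   0.03383     0.362
  solve Keq expr → x = 0.002713; check Q = 4.5000e-04

x = 0.002713 M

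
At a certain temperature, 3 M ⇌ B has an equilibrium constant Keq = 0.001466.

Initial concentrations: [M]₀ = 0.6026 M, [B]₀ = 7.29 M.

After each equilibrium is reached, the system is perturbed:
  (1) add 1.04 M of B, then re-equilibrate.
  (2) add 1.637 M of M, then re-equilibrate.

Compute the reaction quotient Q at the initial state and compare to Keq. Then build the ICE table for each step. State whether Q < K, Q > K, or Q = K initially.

Q₀ = 33.32; Q > K (proceeds reverse)

Q₀ = 33.32 vs Keq = 0.001466 ⇒ Q>K, reverse
Step 1:
                    M           B
  Initial      0.6026        7.29
  Change        12.34      -4.113
  Equil         12.94       3.177
  solve Keq expr → x = -4.113; check Q = 0.001466
Then add 1.04 M of B.
Step 2:
                    M           B
  Initial       12.94       4.217
  Change       0.9254     -0.3085
  Equil         13.87       3.909
  solve Keq expr → x = -0.3085; check Q = 0.001466
Then add 1.637 M of M.
Step 3:
                    M           B
  Initial        15.5       3.909
  Change       -1.185       0.395
  Equil         14.32       4.304
  solve Keq expr → x = 0.395; check Q = 0.001466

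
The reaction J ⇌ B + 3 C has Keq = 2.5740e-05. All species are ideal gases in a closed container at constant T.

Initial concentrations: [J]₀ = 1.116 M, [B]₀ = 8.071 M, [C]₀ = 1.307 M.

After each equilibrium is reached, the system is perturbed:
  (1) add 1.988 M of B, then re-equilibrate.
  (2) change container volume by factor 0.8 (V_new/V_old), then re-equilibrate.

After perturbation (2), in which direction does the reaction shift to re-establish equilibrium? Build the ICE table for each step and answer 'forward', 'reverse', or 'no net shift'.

Q₀ = 16.15 vs Keq = 2.5740e-05 ⇒ Q>K, reverse
Step 1:
                  J         B         C
  I           1.116     8.071     1.307
  C          0.4299   -0.4299     -1.29
  E           1.546     7.641   0.01733
  solve Keq expr → x = -0.4299; check Q = 2.5740e-05
Then add 1.988 M of B.
Step 2:
                  J         B         C
  I           1.546     9.629   0.01733
  C       4.2806e-04 -4.2806e-04 -0.001284
  E           1.546     9.629   0.01605
  solve Keq expr → x = -4.2806e-04; check Q = 2.5740e-05
Then change container volume by factor 0.8 (V_new/V_old).
Step 3:
                  J         B         C
  I           1.933     12.04   0.02006
  C        0.001336 -0.001336 -0.004008
  E           1.934     12.03   0.01605
  solve Keq expr → x = -0.001336; check Q = 2.5740e-05

Direction: reverse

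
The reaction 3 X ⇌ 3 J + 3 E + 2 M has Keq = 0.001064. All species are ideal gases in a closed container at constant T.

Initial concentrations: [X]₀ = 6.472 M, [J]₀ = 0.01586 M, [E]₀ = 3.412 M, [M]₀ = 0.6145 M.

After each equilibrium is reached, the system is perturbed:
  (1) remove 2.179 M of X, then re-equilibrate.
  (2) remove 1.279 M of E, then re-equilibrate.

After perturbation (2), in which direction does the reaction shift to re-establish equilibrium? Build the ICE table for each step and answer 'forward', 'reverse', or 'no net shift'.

Q₀ = 2.2073e-07 vs Keq = 0.001064 ⇒ Q<K, forward
Step 1:
                    X           J           E           M
  init          6.472     0.01586       3.412      0.6145
  Δ           -0.1994      0.1994      0.1994       0.133
  eq            6.273      0.2153       3.611      0.7475
  solve Keq expr → x = 0.06648; check Q = 0.001064
Then remove 2.179 M of X.
Step 2:
                    X           J           E           M
  init          4.094      0.2153       3.611      0.7475
  Δ           0.06418    -0.06418    -0.06418    -0.04279
  eq            4.158      0.1511       3.547      0.7047
  solve Keq expr → x = -0.02139; check Q = 0.001064
Then remove 1.279 M of E.
Step 3:
                    X           J           E           M
  init          4.158      0.1511       2.268      0.7047
  Δ          -0.06595     0.06595     0.06595     0.04397
  eq            4.092      0.2171       2.334      0.7486
  solve Keq expr → x = 0.02198; check Q = 0.001064

Direction: forward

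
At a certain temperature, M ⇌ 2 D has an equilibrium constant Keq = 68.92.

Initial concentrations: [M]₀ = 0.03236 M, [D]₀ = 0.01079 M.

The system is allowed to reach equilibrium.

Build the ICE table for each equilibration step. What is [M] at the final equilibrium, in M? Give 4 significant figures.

Q₀ = 0.003598 vs Keq = 68.92 ⇒ Q<K, forward
Step 1:
                    M           D
  init        0.03236     0.01079
  Δ          -0.03228     0.06456
  eq       8.2370e-05     0.07535
  solve Keq expr → x = 0.03228; check Q = 68.92

[M]_eq = 8.2370e-05 M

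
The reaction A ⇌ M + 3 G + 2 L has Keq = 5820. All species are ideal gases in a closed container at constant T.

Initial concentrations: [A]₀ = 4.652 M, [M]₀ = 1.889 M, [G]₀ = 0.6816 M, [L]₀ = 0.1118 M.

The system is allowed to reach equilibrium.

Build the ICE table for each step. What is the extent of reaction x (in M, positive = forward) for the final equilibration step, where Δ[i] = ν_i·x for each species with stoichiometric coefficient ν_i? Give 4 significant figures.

Q₀ = 0.001607 vs Keq = 5820 ⇒ Q<K, forward
Step 1:
                    A           M           G           L
  I             4.652       1.889      0.6816      0.1118
  C             -1.92        1.92        5.76        3.84
  E             2.732       3.809       6.442       3.952
  solve Keq expr → x = 1.92; check Q = 5820

x = 1.92 M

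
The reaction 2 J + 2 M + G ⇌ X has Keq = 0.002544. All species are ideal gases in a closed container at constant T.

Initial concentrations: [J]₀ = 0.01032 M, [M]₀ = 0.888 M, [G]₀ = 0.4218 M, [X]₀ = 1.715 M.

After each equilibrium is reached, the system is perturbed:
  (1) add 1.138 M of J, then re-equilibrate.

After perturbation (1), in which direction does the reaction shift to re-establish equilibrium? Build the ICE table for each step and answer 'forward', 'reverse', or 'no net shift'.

Q₀ = 4.8414e+04 vs Keq = 0.002544 ⇒ Q>K, reverse
Step 1:
                    J           M           G           X
  I           0.01032       0.888      0.4218       1.715
  C             2.647       2.647       1.323      -1.323
  E             2.657       3.535       1.745      0.3916
  solve Keq expr → x = -1.323; check Q = 0.002544
Then add 1.138 M of J.
Step 2:
                    J           M           G           X
  I             3.795       3.535       1.745      0.3916
  C           -0.2822     -0.2822     -0.1411      0.1411
  E             3.513       3.253       1.604      0.5327
  solve Keq expr → x = 0.1411; check Q = 0.002544

Direction: forward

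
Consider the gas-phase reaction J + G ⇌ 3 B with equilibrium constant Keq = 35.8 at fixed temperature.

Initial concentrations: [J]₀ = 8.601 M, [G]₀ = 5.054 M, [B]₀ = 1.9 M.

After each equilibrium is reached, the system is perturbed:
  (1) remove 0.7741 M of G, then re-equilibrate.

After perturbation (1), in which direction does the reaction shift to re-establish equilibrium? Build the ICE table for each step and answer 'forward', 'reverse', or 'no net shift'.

Direction: reverse

Q₀ = 0.1578 vs Keq = 35.8 ⇒ Q<K, forward
Step 1:
                    J           G           B
  init          8.601       5.054         1.9
  Δ             -2.24       -2.24       6.721
  eq            6.361       2.814       8.621
  solve Keq expr → x = 2.24; check Q = 35.8
Then remove 0.7741 M of G.
Step 2:
                    J           G           B
  init          6.361        2.04       8.621
  Δ            0.1889      0.1889     -0.5666
  eq             6.55       2.228       8.054
  solve Keq expr → x = -0.1889; check Q = 35.8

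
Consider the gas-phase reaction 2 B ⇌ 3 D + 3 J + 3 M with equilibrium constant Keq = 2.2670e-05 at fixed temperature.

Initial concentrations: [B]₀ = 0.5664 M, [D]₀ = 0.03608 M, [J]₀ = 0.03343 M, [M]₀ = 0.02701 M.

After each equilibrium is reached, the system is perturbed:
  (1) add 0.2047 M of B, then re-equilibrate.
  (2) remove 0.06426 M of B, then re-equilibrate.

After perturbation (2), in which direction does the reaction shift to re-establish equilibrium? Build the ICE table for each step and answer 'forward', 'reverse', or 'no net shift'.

Direction: reverse

Q₀ = 1.0778e-13 vs Keq = 2.2670e-05 ⇒ Q<K, forward
Step 1:
                   B          D          J          M
  Initial     0.5664    0.03608    0.03343    0.02701
  Change     -0.1461     0.2192     0.2192     0.2192
  Equil       0.4203     0.2553     0.2526     0.2462
  solve Keq expr → x = 0.07307; check Q = 2.2670e-05
Then add 0.2047 M of B.
Step 2:
                   B          D          J          M
  Initial      0.625     0.2553     0.2526     0.2462
  Change    -0.01449    0.02174    0.02174    0.02174
  Equil       0.6105      0.277     0.2744      0.268
  solve Keq expr → x = 0.007247; check Q = 2.2670e-05
Then remove 0.06426 M of B.
Step 3:
                   B          D          J          M
  Initial     0.5462      0.277     0.2744      0.268
  Change    0.004146  -0.006219  -0.006219  -0.006219
  Equil       0.5504     0.2708     0.2682     0.2617
  solve Keq expr → x = -0.002073; check Q = 2.2670e-05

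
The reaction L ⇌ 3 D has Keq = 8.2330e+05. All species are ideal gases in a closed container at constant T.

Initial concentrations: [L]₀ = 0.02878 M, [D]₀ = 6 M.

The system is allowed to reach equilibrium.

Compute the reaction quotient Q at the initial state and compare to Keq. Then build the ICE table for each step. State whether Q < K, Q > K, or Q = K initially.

Q₀ = 7505; Q < K (proceeds forward)

Q₀ = 7505 vs Keq = 8.2330e+05 ⇒ Q<K, forward
Step 1:
                  L         D
  Initial   0.02878         6
  Change   -0.02851   0.08552
  Equil   2.7374e-04     6.086
  solve Keq expr → x = 0.02851; check Q = 8.2330e+05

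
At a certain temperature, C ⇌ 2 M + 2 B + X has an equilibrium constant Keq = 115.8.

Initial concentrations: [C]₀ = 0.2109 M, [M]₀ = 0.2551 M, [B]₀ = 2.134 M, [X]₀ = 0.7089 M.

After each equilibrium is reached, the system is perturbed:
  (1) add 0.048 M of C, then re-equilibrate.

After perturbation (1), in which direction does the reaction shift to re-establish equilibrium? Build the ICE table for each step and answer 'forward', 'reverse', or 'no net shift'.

Q₀ = 0.9961 vs Keq = 115.8 ⇒ Q<K, forward
Step 1:
                  C         M         B         X
  I          0.2109    0.2551     2.134    0.7089
  C         -0.1909    0.3819    0.3819    0.1909
  E         0.01996     0.637     2.516    0.8998
  solve Keq expr → x = 0.1909; check Q = 115.8
Then add 0.048 M of C.
Step 2:
                  C         M         B         X
  I         0.06796     0.637     2.516    0.8998
  C        -0.03987   0.07974   0.07974   0.03987
  E         0.02809    0.7167     2.596    0.9397
  solve Keq expr → x = 0.03987; check Q = 115.8

Direction: forward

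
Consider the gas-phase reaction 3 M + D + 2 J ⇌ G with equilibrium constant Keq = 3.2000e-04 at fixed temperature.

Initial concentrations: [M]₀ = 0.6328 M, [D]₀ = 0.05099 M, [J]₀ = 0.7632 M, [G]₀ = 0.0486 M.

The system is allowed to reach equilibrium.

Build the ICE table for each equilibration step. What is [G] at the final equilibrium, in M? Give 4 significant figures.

Q₀ = 6.458 vs Keq = 3.2000e-04 ⇒ Q>K, reverse
Step 1:
                   M          D          J          G
  init        0.6328    0.05099     0.7632     0.0486
  Δ           0.1458    0.04859    0.09718   -0.04859
  eq          0.7786    0.09958     0.8604 1.1132e-05
  solve Keq expr → x = -0.04859; check Q = 3.2000e-04

[G]_eq = 1.1132e-05 M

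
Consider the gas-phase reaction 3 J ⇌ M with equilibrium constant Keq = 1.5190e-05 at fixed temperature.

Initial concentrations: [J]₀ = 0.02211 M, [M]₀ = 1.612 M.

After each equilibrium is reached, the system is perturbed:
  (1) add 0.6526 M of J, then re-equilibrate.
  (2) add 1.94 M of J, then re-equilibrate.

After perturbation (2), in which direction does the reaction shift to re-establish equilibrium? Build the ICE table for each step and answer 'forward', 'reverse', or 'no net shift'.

Q₀ = 1.4914e+05 vs Keq = 1.5190e-05 ⇒ Q>K, reverse
Step 1:
                  J         M
  I         0.02211     1.612
  C           4.831     -1.61
  E           4.853  0.001736
  solve Keq expr → x = -1.61; check Q = 1.5190e-05
Then add 0.6526 M of J.
Step 2:
                  J         M
  I           5.506  0.001736
  C       -0.002386 7.9548e-04
  E           5.503  0.002532
  solve Keq expr → x = 7.9548e-04; check Q = 1.5190e-05
Then add 1.94 M of J.
Step 3:
                  J         M
  I           7.443  0.002532
  C        -0.01111  0.003704
  E           7.432  0.006236
  solve Keq expr → x = 0.003704; check Q = 1.5190e-05

Direction: forward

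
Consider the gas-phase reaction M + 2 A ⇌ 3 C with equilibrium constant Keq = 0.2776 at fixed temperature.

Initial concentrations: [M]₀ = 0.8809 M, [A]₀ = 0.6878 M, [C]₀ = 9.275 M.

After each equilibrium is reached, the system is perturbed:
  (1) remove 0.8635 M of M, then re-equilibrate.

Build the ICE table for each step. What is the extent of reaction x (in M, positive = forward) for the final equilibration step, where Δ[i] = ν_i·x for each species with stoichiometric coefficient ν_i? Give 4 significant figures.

Q₀ = 1915 vs Keq = 0.2776 ⇒ Q>K, reverse
Step 1:
                    M           A           C
  Initial      0.8809      0.6878       9.275
  Change        2.167       4.334      -6.501
  Equil         3.048       5.022       2.774
  solve Keq expr → x = -2.167; check Q = 0.2776
Then remove 0.8635 M of M.
Step 2:
                    M           A           C
  Initial       2.184       5.022       2.774
  Change      0.07219      0.1444     -0.2166
  Equil         2.257       5.166       2.557
  solve Keq expr → x = -0.07219; check Q = 0.2776

x = -0.07219 M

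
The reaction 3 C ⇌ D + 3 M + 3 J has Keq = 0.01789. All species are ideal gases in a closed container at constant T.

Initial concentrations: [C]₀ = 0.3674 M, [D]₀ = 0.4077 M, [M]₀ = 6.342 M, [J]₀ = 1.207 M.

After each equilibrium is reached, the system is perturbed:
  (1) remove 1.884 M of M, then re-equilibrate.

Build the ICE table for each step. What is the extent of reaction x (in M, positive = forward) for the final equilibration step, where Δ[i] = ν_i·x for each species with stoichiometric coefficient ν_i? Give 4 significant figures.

x = 0.01941 M

Q₀ = 3687 vs Keq = 0.01789 ⇒ Q>K, reverse
Step 1:
                    C           D           M           J
  Initial      0.3674      0.4077       6.342       1.207
  Change        1.034     -0.3446      -1.034      -1.034
  Equil         1.401     0.06315       5.308      0.1733
  solve Keq expr → x = -0.3446; check Q = 0.01789
Then remove 1.884 M of M.
Step 2:
                    C           D           M           J
  Initial       1.401     0.06315       3.424      0.1733
  Change     -0.05824     0.01941     0.05824     0.05824
  Equil         1.343     0.08256       3.483      0.2316
  solve Keq expr → x = 0.01941; check Q = 0.01789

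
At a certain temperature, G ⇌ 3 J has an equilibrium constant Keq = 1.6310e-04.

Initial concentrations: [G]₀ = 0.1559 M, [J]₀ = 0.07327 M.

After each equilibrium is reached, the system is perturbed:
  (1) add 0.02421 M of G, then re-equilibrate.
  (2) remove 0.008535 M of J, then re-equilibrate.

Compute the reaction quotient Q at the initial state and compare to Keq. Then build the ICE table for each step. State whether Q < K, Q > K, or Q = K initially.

Q₀ = 0.002523 vs Keq = 1.6310e-04 ⇒ Q>K, reverse
Step 1:
                    G           J
  Initial      0.1559     0.07327
  Change      0.01433    -0.04299
  Equil        0.1702     0.03028
  solve Keq expr → x = -0.01433; check Q = 1.6310e-04
Then add 0.02421 M of G.
Step 2:
                    G           J
  Initial      0.1944     0.03028
  Change  -4.4932e-04    0.001348
  Equil         0.194     0.03163
  solve Keq expr → x = 4.4932e-04; check Q = 1.6310e-04
Then remove 0.008535 M of J.
Step 3:
                    G           J
  Initial       0.194     0.02309
  Change    -0.002794    0.008382
  Equil        0.1912     0.03148
  solve Keq expr → x = 0.002794; check Q = 1.6310e-04

Q₀ = 0.002523; Q > K (proceeds reverse)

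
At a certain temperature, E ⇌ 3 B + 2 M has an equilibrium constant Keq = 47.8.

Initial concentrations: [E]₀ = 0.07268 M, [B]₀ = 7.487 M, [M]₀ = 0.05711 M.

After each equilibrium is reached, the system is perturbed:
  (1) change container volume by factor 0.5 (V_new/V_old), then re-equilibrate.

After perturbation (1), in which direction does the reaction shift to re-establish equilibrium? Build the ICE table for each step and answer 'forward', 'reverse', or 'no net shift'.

Direction: reverse

Q₀ = 18.83 vs Keq = 47.8 ⇒ Q<K, forward
Step 1:
                   E          B          M
  Initial    0.07268      7.487    0.05711
  Change    -0.01252    0.03757    0.02505
  Equil      0.06016      7.525    0.08216
  solve Keq expr → x = 0.01252; check Q = 47.8
Then change container volume by factor 0.5 (V_new/V_old).
Step 2:
                   E          B          M
  Initial     0.1203      15.05     0.1643
  Change     0.05681    -0.1704    -0.1136
  Equil       0.1771      14.88     0.0507
  solve Keq expr → x = -0.05681; check Q = 47.8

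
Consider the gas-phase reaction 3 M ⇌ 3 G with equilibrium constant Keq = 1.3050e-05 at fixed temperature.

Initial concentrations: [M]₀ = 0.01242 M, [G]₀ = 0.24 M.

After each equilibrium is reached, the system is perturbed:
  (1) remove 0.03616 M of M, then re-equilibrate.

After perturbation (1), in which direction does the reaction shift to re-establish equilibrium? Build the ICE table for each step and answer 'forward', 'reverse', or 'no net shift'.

Direction: reverse

Q₀ = 7216 vs Keq = 1.3050e-05 ⇒ Q>K, reverse
Step 1:
                   M          G
  I          0.01242       0.24
  C           0.2342    -0.2342
  E           0.2466   0.005806
  solve Keq expr → x = -0.07806; check Q = 1.3050e-05
Then remove 0.03616 M of M.
Step 2:
                   M          G
  I           0.2105   0.005806
  C       8.3175e-04 -8.3175e-04
  E           0.2113   0.004974
  solve Keq expr → x = -2.7725e-04; check Q = 1.3050e-05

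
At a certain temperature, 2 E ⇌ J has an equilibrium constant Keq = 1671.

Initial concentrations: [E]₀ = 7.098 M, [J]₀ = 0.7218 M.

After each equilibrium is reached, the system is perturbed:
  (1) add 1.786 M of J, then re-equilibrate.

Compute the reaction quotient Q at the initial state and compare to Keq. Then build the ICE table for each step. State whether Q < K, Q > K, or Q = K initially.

Q₀ = 0.01433; Q < K (proceeds forward)

Q₀ = 0.01433 vs Keq = 1671 ⇒ Q<K, forward
Step 1:
                    E           J
  Initial       7.098      0.7218
  Change       -7.048       3.524
  Equil       0.05041       4.246
  solve Keq expr → x = 3.524; check Q = 1671
Then add 1.786 M of J.
Step 2:
                    E           J
  Initial     0.05041       6.032
  Change      0.00965   -0.004825
  Equil       0.06006       6.027
  solve Keq expr → x = -0.004825; check Q = 1671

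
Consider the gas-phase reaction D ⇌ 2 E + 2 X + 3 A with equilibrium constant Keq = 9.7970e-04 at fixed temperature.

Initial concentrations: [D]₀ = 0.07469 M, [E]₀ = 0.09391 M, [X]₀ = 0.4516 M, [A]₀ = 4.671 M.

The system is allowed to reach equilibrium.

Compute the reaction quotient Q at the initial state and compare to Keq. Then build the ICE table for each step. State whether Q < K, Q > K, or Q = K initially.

Q₀ = 2.454; Q > K (proceeds reverse)

Q₀ = 2.454 vs Keq = 9.7970e-04 ⇒ Q>K, reverse
Step 1:
                    D           E           X           A
  Initial     0.07469     0.09391      0.4516       4.671
  Change       0.0454     -0.0908     -0.0908     -0.1362
  Equil        0.1201    0.003113      0.3608       4.535
  solve Keq expr → x = -0.0454; check Q = 9.7970e-04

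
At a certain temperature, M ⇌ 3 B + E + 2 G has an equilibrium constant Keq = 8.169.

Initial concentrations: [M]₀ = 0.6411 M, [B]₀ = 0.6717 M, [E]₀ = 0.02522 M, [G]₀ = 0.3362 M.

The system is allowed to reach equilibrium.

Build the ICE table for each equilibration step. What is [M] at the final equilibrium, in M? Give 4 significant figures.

[M]_eq = 0.2815 M

Q₀ = 0.001348 vs Keq = 8.169 ⇒ Q<K, forward
Step 1:
                    M           B           E           G
  init         0.6411      0.6717     0.02522      0.3362
  Δ           -0.3596       1.079      0.3596      0.7192
  eq           0.2815       1.751      0.3848       1.055
  solve Keq expr → x = 0.3596; check Q = 8.169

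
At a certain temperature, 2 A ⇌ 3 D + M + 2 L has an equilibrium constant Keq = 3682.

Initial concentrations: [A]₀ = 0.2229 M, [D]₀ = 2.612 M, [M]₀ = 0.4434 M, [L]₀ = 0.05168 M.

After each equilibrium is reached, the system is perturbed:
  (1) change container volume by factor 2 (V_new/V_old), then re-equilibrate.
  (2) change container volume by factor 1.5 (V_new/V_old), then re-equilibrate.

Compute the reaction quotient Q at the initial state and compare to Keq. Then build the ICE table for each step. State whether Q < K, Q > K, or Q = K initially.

Q₀ = 0.4248 vs Keq = 3682 ⇒ Q<K, forward
Step 1:
                    A           D           M           L
  I            0.2229       2.612      0.4434     0.05168
  C           -0.2071      0.3107      0.1036      0.2071
  E           0.01576       2.923       0.547      0.2588
  solve Keq expr → x = 0.1036; check Q = 3682
Then change container volume by factor 2 (V_new/V_old).
Step 2:
                    A           D           M           L
  I          0.007881       1.461      0.2735      0.1294
  C         -0.005793     0.00869    0.002897    0.005793
  E          0.002088        1.47      0.2764      0.1352
  solve Keq expr → x = 0.002897; check Q = 3682
Then change container volume by factor 1.5 (V_new/V_old).
Step 3:
                    A           D           M           L
  I          0.001392        0.98      0.1843     0.09013
  C       -7.6626e-04    0.001149  3.8313e-04  7.6626e-04
  E        6.2562e-04      0.9812      0.1846      0.0909
  solve Keq expr → x = 3.8313e-04; check Q = 3682

Q₀ = 0.4248; Q < K (proceeds forward)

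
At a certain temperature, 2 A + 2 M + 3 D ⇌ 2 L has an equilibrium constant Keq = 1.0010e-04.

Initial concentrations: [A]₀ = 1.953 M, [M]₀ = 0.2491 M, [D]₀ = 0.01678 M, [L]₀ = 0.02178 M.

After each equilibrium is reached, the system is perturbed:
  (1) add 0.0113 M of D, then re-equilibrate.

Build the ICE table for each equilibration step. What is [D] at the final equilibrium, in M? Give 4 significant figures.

Q₀ = 424.2 vs Keq = 1.0010e-04 ⇒ Q>K, reverse
Step 1:
                   A          M          D          L
  Initial      1.953     0.2491    0.01678    0.02178
  Change     0.02172    0.02172    0.03258   -0.02172
  Equil        1.975     0.2708    0.04936 5.8681e-05
  solve Keq expr → x = -0.01086; check Q = 1.0010e-04
Then add 0.0113 M of D.
Step 2:
                   A          M          D          L
  Initial      1.975     0.2708    0.06066 5.8681e-05
  Change  -2.1192e-05 -2.1192e-05 -3.1789e-05 2.1192e-05
  Equil        1.975     0.2708    0.06063 7.9873e-05
  solve Keq expr → x = 1.0596e-05; check Q = 1.0010e-04

[D]_eq = 0.06063 M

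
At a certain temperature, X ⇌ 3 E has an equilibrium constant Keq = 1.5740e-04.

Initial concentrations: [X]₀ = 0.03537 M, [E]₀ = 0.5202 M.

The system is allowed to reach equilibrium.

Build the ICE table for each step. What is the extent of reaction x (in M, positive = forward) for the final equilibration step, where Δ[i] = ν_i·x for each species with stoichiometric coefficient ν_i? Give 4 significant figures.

x = -0.1629 M

Q₀ = 3.98 vs Keq = 1.5740e-04 ⇒ Q>K, reverse
Step 1:
                  X         E
  I         0.03537    0.5202
  C          0.1629   -0.4887
  E          0.1983   0.03148
  solve Keq expr → x = -0.1629; check Q = 1.5740e-04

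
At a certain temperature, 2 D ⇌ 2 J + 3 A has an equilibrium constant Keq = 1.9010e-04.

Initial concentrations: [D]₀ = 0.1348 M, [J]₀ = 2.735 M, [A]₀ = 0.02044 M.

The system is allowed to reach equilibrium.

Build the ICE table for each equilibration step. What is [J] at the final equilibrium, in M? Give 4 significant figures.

[J]_eq = 2.727 M

Q₀ = 0.003515 vs Keq = 1.9010e-04 ⇒ Q>K, reverse
Step 1:
                    D           J           A
  I            0.1348       2.735     0.02044
  C          0.008255   -0.008255    -0.01238
  E            0.1431       2.727    0.008058
  solve Keq expr → x = -0.004127; check Q = 1.9010e-04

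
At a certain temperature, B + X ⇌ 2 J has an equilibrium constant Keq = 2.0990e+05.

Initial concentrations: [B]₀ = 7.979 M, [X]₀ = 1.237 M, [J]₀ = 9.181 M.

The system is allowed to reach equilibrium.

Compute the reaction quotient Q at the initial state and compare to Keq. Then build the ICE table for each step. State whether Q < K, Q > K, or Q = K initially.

Q₀ = 8.54 vs Keq = 2.0990e+05 ⇒ Q<K, forward
Step 1:
                   B          X          J
  init         7.979      1.237      9.181
  Δ           -1.237     -1.237      2.474
  eq           6.742 9.5985e-05      11.65
  solve Keq expr → x = 1.237; check Q = 2.0990e+05

Q₀ = 8.54; Q < K (proceeds forward)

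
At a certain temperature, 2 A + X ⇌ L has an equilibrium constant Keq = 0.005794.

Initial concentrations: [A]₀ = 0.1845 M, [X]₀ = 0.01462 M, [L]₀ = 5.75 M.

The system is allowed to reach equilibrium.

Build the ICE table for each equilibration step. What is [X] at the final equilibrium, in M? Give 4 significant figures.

Q₀ = 1.1554e+04 vs Keq = 0.005794 ⇒ Q>K, reverse
Step 1:
                  A         X         L
  Initial    0.1845   0.01462      5.75
  Change      8.176     4.088    -4.088
  Equil       8.361     4.103     1.662
  solve Keq expr → x = -4.088; check Q = 0.005794

[X]_eq = 4.103 M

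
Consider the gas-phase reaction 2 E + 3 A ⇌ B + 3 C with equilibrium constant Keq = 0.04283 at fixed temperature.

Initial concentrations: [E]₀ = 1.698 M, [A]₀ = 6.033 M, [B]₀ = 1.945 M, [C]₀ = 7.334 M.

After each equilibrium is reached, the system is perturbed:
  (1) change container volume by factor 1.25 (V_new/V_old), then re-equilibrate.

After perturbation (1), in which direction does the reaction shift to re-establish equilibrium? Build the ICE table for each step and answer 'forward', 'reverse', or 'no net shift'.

Direction: reverse

Q₀ = 1.212 vs Keq = 0.04283 ⇒ Q>K, reverse
Step 1:
                  E         A         B         C
  Initial     1.698     6.033     1.945     7.334
  Change      1.313     1.969   -0.6564    -1.969
  Equil       3.011     8.002     1.289     5.365
  solve Keq expr → x = -0.6564; check Q = 0.04283
Then change container volume by factor 1.25 (V_new/V_old).
Step 2:
                  E         A         B         C
  Initial     2.409     6.402     1.031     4.292
  Change    0.07266     0.109  -0.03633    -0.109
  Equil       2.481     6.511    0.9945     4.183
  solve Keq expr → x = -0.03633; check Q = 0.04283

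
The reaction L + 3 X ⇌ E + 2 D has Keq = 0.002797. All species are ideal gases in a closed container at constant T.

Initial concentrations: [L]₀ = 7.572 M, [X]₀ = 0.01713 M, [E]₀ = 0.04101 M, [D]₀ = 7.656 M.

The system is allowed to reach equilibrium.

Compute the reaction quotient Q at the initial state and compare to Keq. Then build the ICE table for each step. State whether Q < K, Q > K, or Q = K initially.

Q₀ = 6.3155e+04; Q > K (proceeds reverse)

Q₀ = 6.3155e+04 vs Keq = 0.002797 ⇒ Q>K, reverse
Step 1:
                  L         X         E         D
  init        7.572   0.01713   0.04101     7.656
  Δ         0.04101     0.123  -0.04101  -0.08202
  eq          7.613    0.1402 1.0220e-06     7.574
  solve Keq expr → x = -0.04101; check Q = 0.002797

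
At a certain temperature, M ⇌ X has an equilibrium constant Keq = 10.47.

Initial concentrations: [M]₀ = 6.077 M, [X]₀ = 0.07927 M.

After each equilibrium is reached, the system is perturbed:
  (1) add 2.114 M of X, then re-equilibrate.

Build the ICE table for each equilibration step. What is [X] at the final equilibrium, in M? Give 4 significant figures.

Q₀ = 0.01304 vs Keq = 10.47 ⇒ Q<K, forward
Step 1:
                  M         X
  init        6.077   0.07927
  Δ           -5.54      5.54
  eq         0.5367      5.62
  solve Keq expr → x = 5.54; check Q = 10.47
Then add 2.114 M of X.
Step 2:
                  M         X
  init       0.5367     7.734
  Δ          0.1843   -0.1843
  eq          0.721     7.549
  solve Keq expr → x = -0.1843; check Q = 10.47

[X]_eq = 7.549 M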